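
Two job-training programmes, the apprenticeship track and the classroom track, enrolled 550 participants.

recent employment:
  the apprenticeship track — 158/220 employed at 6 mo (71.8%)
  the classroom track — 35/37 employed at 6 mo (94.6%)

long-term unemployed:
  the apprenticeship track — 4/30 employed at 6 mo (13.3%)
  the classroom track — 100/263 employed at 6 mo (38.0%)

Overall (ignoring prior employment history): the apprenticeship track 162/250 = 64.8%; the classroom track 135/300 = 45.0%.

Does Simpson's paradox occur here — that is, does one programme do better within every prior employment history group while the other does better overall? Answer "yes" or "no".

yes

Within each prior employment history level (recent employment 71.8% vs 94.6%; long-term unemployed 13.3% vs 38.0%), the classroom track has the higher rate every time. Pooled: 64.8% vs 45.0% — the apprenticeship track has the higher rate overall. The two comparisons disagree.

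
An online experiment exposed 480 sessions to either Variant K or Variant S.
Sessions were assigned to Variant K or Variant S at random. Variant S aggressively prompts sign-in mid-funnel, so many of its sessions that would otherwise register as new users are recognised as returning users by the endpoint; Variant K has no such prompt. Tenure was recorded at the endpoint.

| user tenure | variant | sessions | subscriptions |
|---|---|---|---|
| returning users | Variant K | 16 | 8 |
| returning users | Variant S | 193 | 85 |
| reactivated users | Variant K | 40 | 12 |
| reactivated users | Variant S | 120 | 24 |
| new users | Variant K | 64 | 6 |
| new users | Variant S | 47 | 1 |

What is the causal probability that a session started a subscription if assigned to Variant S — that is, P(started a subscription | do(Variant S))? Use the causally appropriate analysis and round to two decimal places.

0.31

User tenure is downstream of the variant. One should not condition on a consequence of treatment, so the overall rates are the right comparison.
So P(outcome | do(Variant S)) is just the pooled rate for Variant S: 110/360 = 0.306.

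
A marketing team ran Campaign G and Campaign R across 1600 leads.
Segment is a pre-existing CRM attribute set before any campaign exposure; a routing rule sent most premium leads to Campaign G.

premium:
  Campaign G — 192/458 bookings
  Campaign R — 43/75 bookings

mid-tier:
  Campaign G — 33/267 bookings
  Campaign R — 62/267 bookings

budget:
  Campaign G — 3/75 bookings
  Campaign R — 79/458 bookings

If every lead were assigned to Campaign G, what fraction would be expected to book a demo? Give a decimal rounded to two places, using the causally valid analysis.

0.19

Campaign R is higher inside every customer segment stratum but Campaign G is higher in aggregate. Whether to stratify depends on how customer segment relates to the campaign.
Customer segment differs across campaigns for reasons unrelated to any effect of the campaign itself, and it separately predicts the outcome — a classic confounder. We must compare within customer segment levels.
Standardising Campaign G to the population customer segment mix: 0.333·192/458 + 0.334·33/267 + 0.333·3/75 = 0.194.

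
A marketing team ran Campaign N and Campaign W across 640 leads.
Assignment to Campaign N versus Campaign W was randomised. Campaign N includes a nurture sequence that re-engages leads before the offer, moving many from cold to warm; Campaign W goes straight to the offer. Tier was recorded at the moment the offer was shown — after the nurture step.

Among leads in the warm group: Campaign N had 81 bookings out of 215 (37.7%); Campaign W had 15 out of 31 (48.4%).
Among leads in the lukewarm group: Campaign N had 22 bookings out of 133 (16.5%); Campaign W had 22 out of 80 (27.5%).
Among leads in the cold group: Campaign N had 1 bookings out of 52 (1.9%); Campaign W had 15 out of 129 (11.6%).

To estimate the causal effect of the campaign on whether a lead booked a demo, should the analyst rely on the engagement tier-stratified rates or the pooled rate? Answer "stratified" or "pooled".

pooled

Within every engagement tier level Campaign W has the higher rate, yet pooled Campaign N does — Simpson's reversal.
Engagement tier is downstream of the campaign. One should not condition on a consequence of treatment, so the overall rates are the right comparison.
Pooled: Campaign N 26.0% vs Campaign W 21.7%; Campaign N is higher overall.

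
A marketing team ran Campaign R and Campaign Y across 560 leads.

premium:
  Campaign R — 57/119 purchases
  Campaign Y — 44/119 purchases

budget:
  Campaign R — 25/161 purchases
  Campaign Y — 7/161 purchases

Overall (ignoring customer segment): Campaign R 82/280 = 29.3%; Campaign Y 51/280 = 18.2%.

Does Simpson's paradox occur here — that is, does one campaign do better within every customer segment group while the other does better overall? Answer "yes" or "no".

no

Within each customer segment level (premium 47.9% vs 37.0%; budget 15.5% vs 4.3%), Campaign R has the higher rate every time. Pooled: 29.3% vs 18.2% — Campaign R has the higher rate overall. They agree.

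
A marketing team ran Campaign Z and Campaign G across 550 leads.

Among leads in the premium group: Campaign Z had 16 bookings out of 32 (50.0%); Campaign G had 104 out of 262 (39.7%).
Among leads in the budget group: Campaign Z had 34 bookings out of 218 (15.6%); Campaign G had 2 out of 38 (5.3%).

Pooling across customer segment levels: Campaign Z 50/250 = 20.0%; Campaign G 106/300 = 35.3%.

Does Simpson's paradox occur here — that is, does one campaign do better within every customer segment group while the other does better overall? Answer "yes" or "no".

Within each customer segment level (premium 50.0% vs 39.7%; budget 15.6% vs 5.3%), Campaign Z has the higher rate every time. Pooled: 20.0% vs 35.3% — Campaign G has the higher rate overall. The two comparisons disagree.

yes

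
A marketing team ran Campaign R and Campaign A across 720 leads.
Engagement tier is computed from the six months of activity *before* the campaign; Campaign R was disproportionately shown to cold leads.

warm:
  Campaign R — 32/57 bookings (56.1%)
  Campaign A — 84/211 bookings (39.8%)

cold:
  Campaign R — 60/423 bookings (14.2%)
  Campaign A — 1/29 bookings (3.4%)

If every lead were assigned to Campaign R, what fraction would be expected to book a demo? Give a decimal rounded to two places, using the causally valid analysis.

0.30

Engagement tier is set before the campaign has any effect — it is not caused by the campaign — and it independently drives the outcome. That makes it a confounder, so the causal comparison is within engagement tier levels.
Standardising Campaign R to the population engagement tier mix: 0.372·32/57 + 0.628·60/423 = 0.298.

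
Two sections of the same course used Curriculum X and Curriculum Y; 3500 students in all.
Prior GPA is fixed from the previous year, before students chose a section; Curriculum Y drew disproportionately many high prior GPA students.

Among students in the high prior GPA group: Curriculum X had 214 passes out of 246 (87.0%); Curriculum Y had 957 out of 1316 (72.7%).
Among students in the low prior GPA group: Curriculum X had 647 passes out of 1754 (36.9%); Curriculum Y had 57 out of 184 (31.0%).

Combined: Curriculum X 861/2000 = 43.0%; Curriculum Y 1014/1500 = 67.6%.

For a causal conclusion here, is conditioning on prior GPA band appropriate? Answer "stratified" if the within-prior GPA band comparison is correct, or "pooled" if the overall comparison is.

stratified

The prior GPA band-specific comparison favours Curriculum X throughout, but the pooled figures favour Curriculum Y. The question is whether to condition on prior GPA band.
The imbalance in prior GPA band arose from how students were allocated, not from anything the teaching method did; and prior GPA band independently affects the outcome. The pooled gap is confounded — condition on prior GPA band.
Within each level — high prior GPA: 87.0% vs 72.7%; low prior GPA: 36.9% vs 31.0% — Curriculum X is higher every time.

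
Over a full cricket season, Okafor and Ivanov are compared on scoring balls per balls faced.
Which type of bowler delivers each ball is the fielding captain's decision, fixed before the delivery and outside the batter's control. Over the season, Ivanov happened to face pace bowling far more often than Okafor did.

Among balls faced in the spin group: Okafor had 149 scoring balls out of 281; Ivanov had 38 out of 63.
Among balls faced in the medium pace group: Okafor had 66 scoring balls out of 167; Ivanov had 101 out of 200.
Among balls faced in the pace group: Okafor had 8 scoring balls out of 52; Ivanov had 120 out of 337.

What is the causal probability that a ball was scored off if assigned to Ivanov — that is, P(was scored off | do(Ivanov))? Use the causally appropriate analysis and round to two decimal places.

The imbalance in bowling type arose from how balls faced were allocated, not from anything the player did; and bowling type independently affects the outcome. The pooled gap is confounded — condition on bowling type.
Standardising Ivanov to the population bowling type mix: 0.313·38/63 + 0.334·101/200 + 0.354·120/337 = 0.483.

0.48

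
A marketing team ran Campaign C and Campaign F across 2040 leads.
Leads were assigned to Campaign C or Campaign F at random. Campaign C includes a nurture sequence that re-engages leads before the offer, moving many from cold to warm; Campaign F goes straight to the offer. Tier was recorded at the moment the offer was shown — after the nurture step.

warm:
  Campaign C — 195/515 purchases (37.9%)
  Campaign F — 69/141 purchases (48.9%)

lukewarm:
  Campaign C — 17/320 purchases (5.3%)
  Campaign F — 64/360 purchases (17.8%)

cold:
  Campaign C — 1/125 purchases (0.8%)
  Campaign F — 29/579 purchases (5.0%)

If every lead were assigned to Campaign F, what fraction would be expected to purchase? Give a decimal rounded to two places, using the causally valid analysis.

Engagement tier is recorded after the campaign and is itself shifted by it — it sits on the causal path from campaign to outcome. Conditioning on a mediator would strip out part of the effect we want; the pooled comparison gives the total causal effect.
So P(outcome | do(Campaign F)) is just the pooled rate for Campaign F: 162/1080 = 0.150.

0.15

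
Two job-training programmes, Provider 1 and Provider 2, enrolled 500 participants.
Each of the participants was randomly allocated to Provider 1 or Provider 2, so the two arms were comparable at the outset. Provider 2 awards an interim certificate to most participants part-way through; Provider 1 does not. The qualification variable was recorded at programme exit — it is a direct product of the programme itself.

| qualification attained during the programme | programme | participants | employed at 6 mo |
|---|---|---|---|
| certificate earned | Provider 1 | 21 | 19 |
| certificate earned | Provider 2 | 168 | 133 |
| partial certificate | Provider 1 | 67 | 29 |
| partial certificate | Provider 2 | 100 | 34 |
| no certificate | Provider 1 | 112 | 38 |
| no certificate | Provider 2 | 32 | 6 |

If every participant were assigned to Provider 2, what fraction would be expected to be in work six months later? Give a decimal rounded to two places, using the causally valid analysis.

0.58

Qualification attained during the programme here is a post-treatment variable shaped by the programme; conditioning on it would introduce bias rather than remove it. The overall comparison is the causal one.
So P(outcome | do(Provider 2)) is just the pooled rate for Provider 2: 173/300 = 0.577.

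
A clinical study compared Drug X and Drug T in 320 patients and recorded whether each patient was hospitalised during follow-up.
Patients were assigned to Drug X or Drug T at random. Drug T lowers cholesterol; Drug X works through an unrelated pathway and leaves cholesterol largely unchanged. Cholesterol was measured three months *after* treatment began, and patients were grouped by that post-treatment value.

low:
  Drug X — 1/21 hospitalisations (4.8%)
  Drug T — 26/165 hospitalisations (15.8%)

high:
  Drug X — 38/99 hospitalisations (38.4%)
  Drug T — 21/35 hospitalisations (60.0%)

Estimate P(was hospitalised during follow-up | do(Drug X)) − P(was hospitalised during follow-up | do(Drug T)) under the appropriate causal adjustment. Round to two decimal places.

+0.09

Cholesterol here is a post-treatment variable shaped by the drug; conditioning on it would introduce bias rather than remove it. The overall comparison is the causal one.
The causal difference is the pooled difference: 0.325 − 0.235 = +0.090.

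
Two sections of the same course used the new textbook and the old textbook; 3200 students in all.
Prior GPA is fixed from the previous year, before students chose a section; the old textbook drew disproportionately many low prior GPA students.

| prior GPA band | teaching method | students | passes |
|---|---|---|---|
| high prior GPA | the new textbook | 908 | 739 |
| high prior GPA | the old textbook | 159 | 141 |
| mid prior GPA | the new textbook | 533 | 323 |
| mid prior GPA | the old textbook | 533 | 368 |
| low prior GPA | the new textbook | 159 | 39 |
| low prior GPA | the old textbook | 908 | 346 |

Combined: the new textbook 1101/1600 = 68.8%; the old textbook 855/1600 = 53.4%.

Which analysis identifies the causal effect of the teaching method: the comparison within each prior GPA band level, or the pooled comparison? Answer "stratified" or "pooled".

stratified

Nothing the teaching method does changes prior GPA band; the imbalance is an allocation artefact. With prior GPA band also predicting the outcome, the pooled figure is confounded, and the within-stratum comparison is the causal one.
Within each level — high prior GPA: 81.4% vs 88.7%; mid prior GPA: 60.6% vs 69.0%; low prior GPA: 24.5% vs 38.1% — the old textbook is higher every time.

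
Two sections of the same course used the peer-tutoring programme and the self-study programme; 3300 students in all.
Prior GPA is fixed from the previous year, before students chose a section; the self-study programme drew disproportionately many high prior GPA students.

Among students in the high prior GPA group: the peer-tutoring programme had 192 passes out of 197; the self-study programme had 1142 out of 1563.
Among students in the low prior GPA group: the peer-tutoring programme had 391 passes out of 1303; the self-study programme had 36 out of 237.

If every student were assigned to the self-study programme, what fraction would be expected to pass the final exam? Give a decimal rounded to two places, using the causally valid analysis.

0.46

The prior GPA band-specific comparison favours the peer-tutoring programme throughout, but the pooled figures favour the self-study programme. The question is whether to condition on prior GPA band.
Here prior GPA band is a common cause — it drives both which teaching method a case falls under and the outcome. The crude comparison mixes populations; the stratum-specific rates are the causally relevant ones.
Standardising the self-study programme to the population prior GPA band mix: 0.533·1142/1563 + 0.467·36/237 = 0.461.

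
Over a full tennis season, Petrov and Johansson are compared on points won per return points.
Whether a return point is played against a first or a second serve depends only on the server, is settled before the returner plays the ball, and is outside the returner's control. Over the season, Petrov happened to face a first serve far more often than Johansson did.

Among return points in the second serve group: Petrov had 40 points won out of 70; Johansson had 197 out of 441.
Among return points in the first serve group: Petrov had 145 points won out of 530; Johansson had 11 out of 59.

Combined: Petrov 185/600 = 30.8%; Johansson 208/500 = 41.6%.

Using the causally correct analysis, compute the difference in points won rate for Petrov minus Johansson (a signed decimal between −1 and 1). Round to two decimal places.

Serve type is set before the player has any effect — it is not caused by the player — and it independently drives the outcome. That makes it a confounder, so the causal comparison is within serve type levels.
Adjusting over the population distribution of serve type: 0.465·(0.571−0.447) + 0.535·(0.274−0.186) = +0.105.

+0.10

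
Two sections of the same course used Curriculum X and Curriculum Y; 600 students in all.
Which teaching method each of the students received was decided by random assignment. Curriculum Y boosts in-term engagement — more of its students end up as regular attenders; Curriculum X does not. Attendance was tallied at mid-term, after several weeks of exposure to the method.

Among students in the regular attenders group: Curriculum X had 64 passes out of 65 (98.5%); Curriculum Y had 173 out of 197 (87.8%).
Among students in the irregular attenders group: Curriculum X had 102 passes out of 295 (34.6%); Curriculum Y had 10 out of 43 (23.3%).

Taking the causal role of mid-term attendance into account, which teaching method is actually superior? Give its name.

The mid-term attendance-specific comparison favours Curriculum X throughout, but the pooled figures favour Curriculum Y. The question is whether to condition on mid-term attendance.
Mid-term attendance is downstream of the teaching method. One should not condition on a consequence of treatment, so the overall rates are the right comparison.
Pooled: Curriculum X 46.1% vs Curriculum Y 76.2%; Curriculum Y is higher overall.

Curriculum Y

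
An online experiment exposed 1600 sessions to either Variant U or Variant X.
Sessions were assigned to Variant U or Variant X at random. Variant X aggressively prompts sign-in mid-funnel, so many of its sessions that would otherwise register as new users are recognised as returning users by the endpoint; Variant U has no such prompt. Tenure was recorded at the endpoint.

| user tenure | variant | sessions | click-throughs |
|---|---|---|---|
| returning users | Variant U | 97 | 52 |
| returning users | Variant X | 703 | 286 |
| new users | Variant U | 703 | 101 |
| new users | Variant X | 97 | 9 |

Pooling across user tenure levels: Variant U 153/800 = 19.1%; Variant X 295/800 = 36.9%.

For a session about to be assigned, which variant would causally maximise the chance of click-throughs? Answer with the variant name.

Because the variant influences user tenure, user tenure is a post-treatment mediator, not a confounder. Stratifying on it would bias the estimate; the causal effect is the crude pooled difference.
Pooled: Variant U 19.1% vs Variant X 36.9%; Variant X is higher overall.

Variant X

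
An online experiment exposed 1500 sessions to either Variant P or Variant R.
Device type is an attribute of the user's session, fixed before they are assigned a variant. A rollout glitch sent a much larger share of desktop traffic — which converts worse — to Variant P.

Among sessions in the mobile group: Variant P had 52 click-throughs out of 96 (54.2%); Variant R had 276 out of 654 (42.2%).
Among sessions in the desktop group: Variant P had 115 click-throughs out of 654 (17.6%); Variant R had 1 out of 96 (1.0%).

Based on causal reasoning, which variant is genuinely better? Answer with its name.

Variant P

The imbalance in device type arose from how sessions were allocated, not from anything the variant did; and device type independently affects the outcome. The pooled gap is confounded — condition on device type.
Within each level — mobile: 54.2% vs 42.2%; desktop: 17.6% vs 1.0% — Variant P is higher every time.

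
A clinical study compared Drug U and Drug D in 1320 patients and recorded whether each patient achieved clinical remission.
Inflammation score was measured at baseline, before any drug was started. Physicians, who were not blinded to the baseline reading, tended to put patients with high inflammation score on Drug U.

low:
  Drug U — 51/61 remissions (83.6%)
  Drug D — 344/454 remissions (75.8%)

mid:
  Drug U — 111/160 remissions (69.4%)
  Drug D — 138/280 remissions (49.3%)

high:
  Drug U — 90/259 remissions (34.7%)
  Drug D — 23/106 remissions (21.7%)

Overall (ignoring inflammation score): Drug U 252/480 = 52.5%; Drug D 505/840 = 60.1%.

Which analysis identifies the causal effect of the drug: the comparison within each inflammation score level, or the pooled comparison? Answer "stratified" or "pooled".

Inflammation score is set before the drug has any effect — it is not caused by the drug — and it independently drives the outcome. That makes it a confounder, so the causal comparison is within inflammation score levels.
Within each level — low: 83.6% vs 75.8%; mid: 69.4% vs 49.3%; high: 34.7% vs 21.7% — Drug U is higher every time.

stratified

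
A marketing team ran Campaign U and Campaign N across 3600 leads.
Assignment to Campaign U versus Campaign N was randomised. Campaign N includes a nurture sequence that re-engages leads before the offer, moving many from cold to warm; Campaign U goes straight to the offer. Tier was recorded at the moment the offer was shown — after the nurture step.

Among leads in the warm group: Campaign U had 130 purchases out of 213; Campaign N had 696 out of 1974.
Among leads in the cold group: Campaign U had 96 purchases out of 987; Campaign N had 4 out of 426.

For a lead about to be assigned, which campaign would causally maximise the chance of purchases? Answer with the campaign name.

Campaign U is higher inside every engagement tier stratum but Campaign N is higher in aggregate. Whether to stratify depends on how engagement tier relates to the campaign.
Stratifying would compare campaigns among leads the campaigns themselves sorted into engagement tier groups — a form of selection on an intermediate. The unconditioned pooled rates give the total causal effect.
Pooled: Campaign U 18.8% vs Campaign N 29.2%; Campaign N is higher overall.

Campaign N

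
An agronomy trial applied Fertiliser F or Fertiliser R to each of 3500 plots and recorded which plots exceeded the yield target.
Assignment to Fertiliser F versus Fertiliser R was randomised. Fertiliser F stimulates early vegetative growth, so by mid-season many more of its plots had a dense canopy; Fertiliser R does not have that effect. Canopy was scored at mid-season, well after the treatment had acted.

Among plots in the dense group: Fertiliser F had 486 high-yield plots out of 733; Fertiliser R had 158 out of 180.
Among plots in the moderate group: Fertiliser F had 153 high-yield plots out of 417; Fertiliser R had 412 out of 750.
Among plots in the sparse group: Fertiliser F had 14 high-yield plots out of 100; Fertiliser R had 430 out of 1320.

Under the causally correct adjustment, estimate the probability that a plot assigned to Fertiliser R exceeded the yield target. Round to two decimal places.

0.44

Because the fertiliser influences mid-season canopy, mid-season canopy is a post-treatment mediator, not a confounder. Stratifying on it would bias the estimate; the causal effect is the crude pooled difference.
So P(outcome | do(Fertiliser R)) is just the pooled rate for Fertiliser R: 1000/2250 = 0.444.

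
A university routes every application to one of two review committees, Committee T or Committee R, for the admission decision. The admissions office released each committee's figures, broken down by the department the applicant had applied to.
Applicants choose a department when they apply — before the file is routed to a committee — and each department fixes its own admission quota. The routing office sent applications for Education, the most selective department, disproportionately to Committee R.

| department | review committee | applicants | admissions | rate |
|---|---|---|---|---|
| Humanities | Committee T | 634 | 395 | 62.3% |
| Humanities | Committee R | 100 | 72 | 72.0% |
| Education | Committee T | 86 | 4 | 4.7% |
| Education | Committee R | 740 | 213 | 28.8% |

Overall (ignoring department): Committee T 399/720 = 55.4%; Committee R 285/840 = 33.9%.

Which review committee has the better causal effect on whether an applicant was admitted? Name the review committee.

Department differs across review committees for reasons unrelated to any effect of the review committee itself, and it separately predicts the outcome — a classic confounder. We must compare within department levels.
Within each level — Humanities: 62.3% vs 72.0%; Education: 4.7% vs 28.8% — Committee R is higher every time.

Committee R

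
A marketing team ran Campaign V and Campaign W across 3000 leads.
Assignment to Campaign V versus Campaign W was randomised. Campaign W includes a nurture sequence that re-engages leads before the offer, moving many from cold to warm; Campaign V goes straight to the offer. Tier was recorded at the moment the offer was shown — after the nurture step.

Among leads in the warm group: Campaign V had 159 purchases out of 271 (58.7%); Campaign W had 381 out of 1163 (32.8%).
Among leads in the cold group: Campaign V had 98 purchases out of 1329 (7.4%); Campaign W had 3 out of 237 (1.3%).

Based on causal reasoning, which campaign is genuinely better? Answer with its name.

Campaign W

Within every engagement tier level Campaign V has the higher rate, yet pooled Campaign W does — Simpson's reversal.
Stratifying would compare campaigns among leads the campaigns themselves sorted into engagement tier groups — a form of selection on an intermediate. The unconditioned pooled rates give the total causal effect.
Pooled: Campaign V 16.1% vs Campaign W 27.4%; Campaign W is higher overall.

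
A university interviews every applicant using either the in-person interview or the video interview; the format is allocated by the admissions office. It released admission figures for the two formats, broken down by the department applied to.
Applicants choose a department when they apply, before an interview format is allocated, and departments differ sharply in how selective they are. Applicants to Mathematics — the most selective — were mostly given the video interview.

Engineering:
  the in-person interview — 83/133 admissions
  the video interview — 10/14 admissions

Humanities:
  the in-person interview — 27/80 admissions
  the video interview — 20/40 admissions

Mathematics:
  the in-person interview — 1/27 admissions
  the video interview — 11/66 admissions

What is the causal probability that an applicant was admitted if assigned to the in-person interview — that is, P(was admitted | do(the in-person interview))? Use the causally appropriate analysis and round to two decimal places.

0.38

Here department is a common cause — it drives both which interview format a case falls under and the outcome. The crude comparison mixes populations; the stratum-specific rates are the causally relevant ones.
Standardising the in-person interview to the population department mix: 0.408·83/133 + 0.333·27/80 + 0.258·1/27 = 0.377.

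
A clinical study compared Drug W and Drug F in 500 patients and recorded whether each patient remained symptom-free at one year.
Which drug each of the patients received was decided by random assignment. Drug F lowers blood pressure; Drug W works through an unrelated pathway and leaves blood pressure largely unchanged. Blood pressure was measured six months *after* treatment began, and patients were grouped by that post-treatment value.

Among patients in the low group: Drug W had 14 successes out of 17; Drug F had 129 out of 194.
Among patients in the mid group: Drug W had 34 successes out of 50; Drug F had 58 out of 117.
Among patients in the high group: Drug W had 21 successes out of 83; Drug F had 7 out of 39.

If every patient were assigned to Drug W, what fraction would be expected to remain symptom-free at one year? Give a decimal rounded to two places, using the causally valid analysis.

0.46

Because the drug influences blood pressure, blood pressure is a post-treatment mediator, not a confounder. Stratifying on it would bias the estimate; the causal effect is the crude pooled difference.
So P(outcome | do(Drug W)) is just the pooled rate for Drug W: 69/150 = 0.460.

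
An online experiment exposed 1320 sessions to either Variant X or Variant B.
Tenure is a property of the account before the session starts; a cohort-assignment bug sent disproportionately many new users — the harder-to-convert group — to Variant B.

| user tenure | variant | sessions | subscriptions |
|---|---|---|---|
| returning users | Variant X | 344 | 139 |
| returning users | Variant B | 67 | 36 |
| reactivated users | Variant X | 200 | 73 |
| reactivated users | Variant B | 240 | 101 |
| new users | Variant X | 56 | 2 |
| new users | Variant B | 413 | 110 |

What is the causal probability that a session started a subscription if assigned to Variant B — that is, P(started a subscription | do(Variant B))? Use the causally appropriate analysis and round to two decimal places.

0.40

Nothing the variant does changes user tenure; the imbalance is an allocation artefact. With user tenure also predicting the outcome, the pooled figure is confounded, and the within-stratum comparison is the causal one.
Standardising Variant B to the population user tenure mix: 0.311·36/67 + 0.333·101/240 + 0.355·110/413 = 0.402.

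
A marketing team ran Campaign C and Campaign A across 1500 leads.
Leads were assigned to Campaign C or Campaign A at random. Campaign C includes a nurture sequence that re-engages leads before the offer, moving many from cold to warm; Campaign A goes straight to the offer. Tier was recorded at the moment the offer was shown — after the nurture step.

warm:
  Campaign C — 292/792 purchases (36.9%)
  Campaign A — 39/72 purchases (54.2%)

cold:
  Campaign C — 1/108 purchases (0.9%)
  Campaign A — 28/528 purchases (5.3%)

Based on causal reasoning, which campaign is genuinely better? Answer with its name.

Within every engagement tier level Campaign A has the higher rate, yet pooled Campaign C does — Simpson's reversal.
Because the campaign influences engagement tier, engagement tier is a post-treatment mediator, not a confounder. Stratifying on it would bias the estimate; the causal effect is the crude pooled difference.
Pooled: Campaign C 32.6% vs Campaign A 11.2%; Campaign C is higher overall.

Campaign C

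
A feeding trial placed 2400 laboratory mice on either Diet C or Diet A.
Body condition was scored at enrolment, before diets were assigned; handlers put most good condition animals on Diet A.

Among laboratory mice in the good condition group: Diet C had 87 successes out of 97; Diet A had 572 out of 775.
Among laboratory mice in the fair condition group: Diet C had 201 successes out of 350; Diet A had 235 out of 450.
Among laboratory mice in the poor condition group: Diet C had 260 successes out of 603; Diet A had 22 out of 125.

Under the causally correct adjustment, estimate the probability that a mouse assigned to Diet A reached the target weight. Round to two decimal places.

Nothing the diet does changes starting body condition; the imbalance is an allocation artefact. With starting body condition also predicting the outcome, the pooled figure is confounded, and the within-stratum comparison is the causal one.
Standardising Diet A to the population starting body condition mix: 0.363·572/775 + 0.333·235/450 + 0.303·22/125 = 0.496.

0.50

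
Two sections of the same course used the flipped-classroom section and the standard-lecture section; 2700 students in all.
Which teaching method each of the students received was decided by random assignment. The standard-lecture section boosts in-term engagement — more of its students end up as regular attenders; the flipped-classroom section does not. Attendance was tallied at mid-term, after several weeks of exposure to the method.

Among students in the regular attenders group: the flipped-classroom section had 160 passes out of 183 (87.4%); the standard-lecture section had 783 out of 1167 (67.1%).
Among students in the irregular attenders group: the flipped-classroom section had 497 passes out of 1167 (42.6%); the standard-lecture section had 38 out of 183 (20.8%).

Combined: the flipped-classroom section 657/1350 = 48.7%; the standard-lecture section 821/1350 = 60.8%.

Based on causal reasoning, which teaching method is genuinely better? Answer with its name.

the standard-lecture section

The distribution of mid-term attendance is itself part of what the teaching method does — it is an intermediate outcome. Holding it fixed would remove that part of the effect; the total effect is the pooled difference.
Pooled: the flipped-classroom section 48.7% vs the standard-lecture section 60.8%; the standard-lecture section is higher overall.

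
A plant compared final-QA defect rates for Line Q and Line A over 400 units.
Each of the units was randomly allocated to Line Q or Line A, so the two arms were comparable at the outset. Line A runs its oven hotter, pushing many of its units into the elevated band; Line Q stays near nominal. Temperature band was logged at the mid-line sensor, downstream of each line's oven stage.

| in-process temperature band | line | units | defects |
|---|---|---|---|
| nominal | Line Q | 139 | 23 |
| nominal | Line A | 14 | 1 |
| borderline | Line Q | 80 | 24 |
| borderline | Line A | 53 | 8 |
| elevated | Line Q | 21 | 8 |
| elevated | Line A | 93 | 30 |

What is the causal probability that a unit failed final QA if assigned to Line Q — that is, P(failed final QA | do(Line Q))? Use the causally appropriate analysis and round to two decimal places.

The in-process temperature band-specific comparison favours Line A throughout, but the pooled figures favour Line Q. The question is whether to condition on in-process temperature band.
Stratifying would compare lines among units the lines themselves sorted into in-process temperature band groups — a form of selection on an intermediate. The unconditioned pooled rates give the total causal effect.
So P(outcome | do(Line Q)) is just the pooled rate for Line Q: 55/240 = 0.229.

0.23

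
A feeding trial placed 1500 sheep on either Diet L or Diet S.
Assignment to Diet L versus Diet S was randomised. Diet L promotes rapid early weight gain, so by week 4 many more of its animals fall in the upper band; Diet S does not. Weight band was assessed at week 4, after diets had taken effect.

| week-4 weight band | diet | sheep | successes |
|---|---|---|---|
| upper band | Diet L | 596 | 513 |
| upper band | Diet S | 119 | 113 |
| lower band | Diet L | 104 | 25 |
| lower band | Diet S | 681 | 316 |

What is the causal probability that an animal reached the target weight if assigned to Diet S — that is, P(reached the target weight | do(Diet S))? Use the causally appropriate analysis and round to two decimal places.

The week-4 weight band-specific comparison favours Diet S throughout, but the pooled figures favour Diet L. The question is whether to condition on week-4 weight band.
Week-4 weight band is recorded after the diet and is itself shifted by it — it sits on the causal path from diet to outcome. Conditioning on a mediator would strip out part of the effect we want; the pooled comparison gives the total causal effect.
So P(outcome | do(Diet S)) is just the pooled rate for Diet S: 429/800 = 0.536.

0.54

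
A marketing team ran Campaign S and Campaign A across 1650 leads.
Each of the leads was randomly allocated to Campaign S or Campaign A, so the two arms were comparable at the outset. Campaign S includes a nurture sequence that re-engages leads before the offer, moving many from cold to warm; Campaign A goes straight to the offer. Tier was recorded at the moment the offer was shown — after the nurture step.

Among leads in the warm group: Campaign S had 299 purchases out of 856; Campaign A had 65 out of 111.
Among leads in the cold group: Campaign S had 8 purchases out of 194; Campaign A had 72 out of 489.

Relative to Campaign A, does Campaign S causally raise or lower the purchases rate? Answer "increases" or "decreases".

increases

Engagement tier is recorded after the campaign and is itself shifted by it — it sits on the causal path from campaign to outcome. Conditioning on a mediator would strip out part of the effect we want; the pooled comparison gives the total causal effect.
Pooled: Campaign S 29.2% vs Campaign A 22.8%; Campaign S is higher overall.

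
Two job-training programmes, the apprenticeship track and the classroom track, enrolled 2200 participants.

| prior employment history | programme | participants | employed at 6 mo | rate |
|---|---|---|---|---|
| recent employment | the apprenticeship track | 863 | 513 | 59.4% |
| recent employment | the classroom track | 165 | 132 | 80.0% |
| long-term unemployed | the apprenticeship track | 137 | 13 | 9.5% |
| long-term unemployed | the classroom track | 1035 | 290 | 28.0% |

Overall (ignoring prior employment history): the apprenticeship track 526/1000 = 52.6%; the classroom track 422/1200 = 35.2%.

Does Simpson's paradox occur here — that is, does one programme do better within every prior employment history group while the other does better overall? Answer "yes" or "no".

Within each prior employment history level (recent employment 59.4% vs 80.0%; long-term unemployed 9.5% vs 28.0%), the classroom track has the higher rate every time. Pooled: 52.6% vs 35.2% — the apprenticeship track has the higher rate overall. The two comparisons disagree.

yes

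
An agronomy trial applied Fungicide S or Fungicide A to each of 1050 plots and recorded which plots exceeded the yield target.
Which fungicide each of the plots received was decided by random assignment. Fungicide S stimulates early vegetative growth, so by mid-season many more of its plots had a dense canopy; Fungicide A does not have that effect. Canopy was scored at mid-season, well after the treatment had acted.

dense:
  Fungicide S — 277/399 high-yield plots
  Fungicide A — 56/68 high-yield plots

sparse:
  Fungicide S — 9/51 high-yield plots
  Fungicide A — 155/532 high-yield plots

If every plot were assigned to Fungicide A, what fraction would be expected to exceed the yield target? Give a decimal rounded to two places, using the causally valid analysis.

Because the fungicide influences mid-season canopy, mid-season canopy is a post-treatment mediator, not a confounder. Stratifying on it would bias the estimate; the causal effect is the crude pooled difference.
So P(outcome | do(Fungicide A)) is just the pooled rate for Fungicide A: 211/600 = 0.352.

0.35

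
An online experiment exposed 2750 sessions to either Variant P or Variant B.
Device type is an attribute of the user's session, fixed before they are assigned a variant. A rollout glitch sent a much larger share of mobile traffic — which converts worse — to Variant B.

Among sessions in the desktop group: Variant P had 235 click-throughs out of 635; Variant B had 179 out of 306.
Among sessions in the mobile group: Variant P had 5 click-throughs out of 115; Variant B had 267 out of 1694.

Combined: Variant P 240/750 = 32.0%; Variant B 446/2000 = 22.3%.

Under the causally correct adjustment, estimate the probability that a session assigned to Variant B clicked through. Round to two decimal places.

Since device type is a pre-existing factor (not a product of the variant) and it affects the outcome on its own, it is a confounder. The stratified rates, not the pooled rate, identify the causal effect.
Standardising Variant B to the population device type mix: 0.342·179/306 + 0.658·267/1694 = 0.304.

0.30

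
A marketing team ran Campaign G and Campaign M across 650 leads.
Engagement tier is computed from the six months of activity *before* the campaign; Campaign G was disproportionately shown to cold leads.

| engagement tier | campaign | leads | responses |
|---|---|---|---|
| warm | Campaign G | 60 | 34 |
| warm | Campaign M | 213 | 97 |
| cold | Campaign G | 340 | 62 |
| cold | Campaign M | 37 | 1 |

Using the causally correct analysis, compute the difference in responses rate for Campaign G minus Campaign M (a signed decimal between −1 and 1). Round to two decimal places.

The engagement tier-specific comparison favours Campaign G throughout, but the pooled figures favour Campaign M. The question is whether to condition on engagement tier.
Nothing the campaign does changes engagement tier; the imbalance is an allocation artefact. With engagement tier also predicting the outcome, the pooled figure is confounded, and the within-stratum comparison is the causal one.
Adjusting over the population distribution of engagement tier: 0.420·(0.567−0.455) + 0.580·(0.182−0.027) = +0.137.

+0.14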